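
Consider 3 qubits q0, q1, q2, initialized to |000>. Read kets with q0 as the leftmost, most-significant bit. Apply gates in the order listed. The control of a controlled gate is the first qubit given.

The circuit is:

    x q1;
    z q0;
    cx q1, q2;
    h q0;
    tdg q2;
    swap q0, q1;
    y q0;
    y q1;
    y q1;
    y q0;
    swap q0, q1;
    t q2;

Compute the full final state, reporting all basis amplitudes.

After the circuit, the state carries amplitude sqrt(2)/2 on |011>, sqrt(2)/2 on |111>, and 0 on every other basis state. Key observation: gates 5-12 undo each other exactly, leaving only the rest of the circuit to track.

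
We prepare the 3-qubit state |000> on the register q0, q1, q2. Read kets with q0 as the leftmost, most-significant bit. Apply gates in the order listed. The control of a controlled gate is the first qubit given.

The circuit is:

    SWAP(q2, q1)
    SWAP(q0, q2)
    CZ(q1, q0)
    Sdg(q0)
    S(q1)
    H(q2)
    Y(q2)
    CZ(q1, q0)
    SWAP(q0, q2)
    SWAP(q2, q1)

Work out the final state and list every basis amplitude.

The resulting statevector has amplitude -sqrt(2)*I/2 on |000>, sqrt(2)*I/2 on |100>, and 0 on every other basis state.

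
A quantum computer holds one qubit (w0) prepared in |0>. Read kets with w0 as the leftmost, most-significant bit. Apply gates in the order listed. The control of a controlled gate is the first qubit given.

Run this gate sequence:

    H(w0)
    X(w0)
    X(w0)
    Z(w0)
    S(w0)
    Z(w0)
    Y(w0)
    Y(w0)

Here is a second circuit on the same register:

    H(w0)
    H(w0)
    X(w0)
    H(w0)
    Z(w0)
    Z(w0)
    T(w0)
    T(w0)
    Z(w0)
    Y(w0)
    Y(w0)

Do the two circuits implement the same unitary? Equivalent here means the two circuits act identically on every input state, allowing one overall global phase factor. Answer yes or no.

Yes, they are equivalent — the unitaries differ by at most a global phase.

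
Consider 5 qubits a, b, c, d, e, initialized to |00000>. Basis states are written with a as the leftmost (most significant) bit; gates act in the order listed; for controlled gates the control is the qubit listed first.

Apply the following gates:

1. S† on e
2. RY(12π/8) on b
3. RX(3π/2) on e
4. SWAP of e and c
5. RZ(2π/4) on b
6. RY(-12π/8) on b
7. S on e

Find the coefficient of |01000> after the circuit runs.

The amplitude on |01000> is sqrt(2)*(1 - I)*exp(3*I*pi/4)/4.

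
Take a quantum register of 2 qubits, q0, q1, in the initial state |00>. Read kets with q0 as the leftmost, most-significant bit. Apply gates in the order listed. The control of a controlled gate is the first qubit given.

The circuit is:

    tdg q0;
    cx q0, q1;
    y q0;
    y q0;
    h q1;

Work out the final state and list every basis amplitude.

The final amplitudes are sqrt(2)/2 on |00>, sqrt(2)/2 on |01>, 0 on |10>, 0 on |11>.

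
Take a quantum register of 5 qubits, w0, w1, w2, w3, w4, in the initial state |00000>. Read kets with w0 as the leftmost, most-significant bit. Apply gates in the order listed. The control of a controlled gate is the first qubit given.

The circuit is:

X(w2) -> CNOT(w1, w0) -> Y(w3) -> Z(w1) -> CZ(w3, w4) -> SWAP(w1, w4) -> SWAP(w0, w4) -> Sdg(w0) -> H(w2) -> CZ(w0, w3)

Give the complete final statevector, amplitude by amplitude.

The final amplitudes are sqrt(2)*I/2 on |00010>, -sqrt(2)*I/2 on |00110>, and 0 on every other basis state.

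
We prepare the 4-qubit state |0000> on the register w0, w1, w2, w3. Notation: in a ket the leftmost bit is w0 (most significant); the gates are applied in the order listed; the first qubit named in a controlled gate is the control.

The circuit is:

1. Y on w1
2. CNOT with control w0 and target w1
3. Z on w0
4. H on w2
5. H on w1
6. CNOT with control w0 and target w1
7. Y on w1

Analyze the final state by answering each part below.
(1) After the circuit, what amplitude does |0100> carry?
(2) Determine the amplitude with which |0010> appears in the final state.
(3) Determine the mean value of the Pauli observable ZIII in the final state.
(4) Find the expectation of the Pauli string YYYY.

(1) The amplitude on |0100> is -1/2.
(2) The amplitude on |0010> is -1/2.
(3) The observable ZIII averages to 1.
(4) The observable YYYY averages to 0.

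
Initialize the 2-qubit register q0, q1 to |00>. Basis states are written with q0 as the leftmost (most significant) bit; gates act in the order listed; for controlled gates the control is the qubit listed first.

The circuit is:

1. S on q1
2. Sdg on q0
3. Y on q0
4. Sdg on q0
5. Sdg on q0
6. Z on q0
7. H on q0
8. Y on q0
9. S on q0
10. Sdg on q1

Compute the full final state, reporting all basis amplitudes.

The final amplitudes are -sqrt(2)/2 on |00>, 0 on |01>, -sqrt(2)*I/2 on |10>, 0 on |11>.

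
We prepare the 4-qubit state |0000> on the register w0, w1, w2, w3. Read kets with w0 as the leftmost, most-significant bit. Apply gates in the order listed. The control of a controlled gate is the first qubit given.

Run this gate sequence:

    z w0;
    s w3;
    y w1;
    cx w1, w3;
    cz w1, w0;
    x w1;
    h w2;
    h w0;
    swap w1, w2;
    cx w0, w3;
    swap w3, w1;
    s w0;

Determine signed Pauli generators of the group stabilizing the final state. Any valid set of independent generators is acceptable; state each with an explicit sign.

The final state is stabilized by the group generated by -XYII, +IIIX, -ZZII, +IIZI; other independent generating sets are equally valid.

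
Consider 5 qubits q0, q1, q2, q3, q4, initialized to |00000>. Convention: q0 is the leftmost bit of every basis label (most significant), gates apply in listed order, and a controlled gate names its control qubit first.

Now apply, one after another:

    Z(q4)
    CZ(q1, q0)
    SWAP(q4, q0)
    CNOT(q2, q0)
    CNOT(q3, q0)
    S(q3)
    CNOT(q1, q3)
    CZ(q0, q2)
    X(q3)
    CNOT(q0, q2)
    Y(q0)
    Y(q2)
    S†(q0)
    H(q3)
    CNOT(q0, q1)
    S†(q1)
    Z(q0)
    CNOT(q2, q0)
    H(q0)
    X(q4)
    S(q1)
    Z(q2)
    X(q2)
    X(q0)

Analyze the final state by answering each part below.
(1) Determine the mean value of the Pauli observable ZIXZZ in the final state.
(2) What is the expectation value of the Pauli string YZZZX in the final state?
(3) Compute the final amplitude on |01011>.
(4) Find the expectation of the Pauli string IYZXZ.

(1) In the final state, ZIXZZ has expectation 0.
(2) In the final state, YZZZX has expectation 0.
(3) |01011> carries amplitude -I/2 in the final state.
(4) The observable IYZXZ averages to 0.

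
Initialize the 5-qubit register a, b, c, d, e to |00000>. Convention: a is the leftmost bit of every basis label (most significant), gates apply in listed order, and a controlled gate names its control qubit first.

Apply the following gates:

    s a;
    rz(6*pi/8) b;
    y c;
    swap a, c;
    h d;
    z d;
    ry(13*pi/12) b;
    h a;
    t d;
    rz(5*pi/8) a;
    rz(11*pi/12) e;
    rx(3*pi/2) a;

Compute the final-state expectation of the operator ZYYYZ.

The observable ZYYYZ averages to 0.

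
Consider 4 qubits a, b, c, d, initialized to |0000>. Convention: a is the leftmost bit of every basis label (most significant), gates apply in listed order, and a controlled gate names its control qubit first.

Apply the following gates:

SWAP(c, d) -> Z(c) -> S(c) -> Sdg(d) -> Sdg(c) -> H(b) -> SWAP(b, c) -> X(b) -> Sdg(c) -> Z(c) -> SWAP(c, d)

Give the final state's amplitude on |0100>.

The amplitude on |0100> is sqrt(2)/2.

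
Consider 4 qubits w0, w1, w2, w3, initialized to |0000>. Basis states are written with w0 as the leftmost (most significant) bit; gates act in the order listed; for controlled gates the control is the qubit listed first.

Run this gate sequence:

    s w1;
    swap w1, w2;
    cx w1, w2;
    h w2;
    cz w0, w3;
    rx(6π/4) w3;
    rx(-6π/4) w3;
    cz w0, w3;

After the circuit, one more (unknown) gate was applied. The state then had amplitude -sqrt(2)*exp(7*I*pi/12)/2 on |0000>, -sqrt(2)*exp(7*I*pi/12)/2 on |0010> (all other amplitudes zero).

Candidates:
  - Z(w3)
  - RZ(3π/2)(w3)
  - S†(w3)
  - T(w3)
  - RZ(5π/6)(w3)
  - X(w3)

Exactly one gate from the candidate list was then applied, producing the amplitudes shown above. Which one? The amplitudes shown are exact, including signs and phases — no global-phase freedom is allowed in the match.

The applied gate was RZ(5π/6)(w3). Key observation: the block from step 5 through step 8 cancels to the identity and can be dropped.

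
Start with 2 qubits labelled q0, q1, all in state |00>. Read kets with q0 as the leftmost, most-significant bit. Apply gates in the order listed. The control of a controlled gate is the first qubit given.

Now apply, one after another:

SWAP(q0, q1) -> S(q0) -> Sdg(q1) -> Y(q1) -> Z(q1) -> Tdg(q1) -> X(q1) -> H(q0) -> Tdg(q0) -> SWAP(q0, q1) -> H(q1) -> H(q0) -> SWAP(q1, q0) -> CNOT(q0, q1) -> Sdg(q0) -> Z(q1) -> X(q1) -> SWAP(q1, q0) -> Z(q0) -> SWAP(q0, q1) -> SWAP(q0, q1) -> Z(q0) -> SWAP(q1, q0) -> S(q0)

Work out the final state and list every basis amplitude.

After the circuit, the state carries amplitude sqrt(2)*(1 + exp(I*pi/4))/4 on |00>, sqrt(2)*(-1 - exp(I*pi/4))/4 on |01>, sqrt(2)*(-1 + exp(I*pi/4))/4 on |10>, sqrt(2)*(1 - exp(I*pi/4))/4 on |11>. Key observation: the block from step 18 through step 23 cancels to the identity and can be dropped.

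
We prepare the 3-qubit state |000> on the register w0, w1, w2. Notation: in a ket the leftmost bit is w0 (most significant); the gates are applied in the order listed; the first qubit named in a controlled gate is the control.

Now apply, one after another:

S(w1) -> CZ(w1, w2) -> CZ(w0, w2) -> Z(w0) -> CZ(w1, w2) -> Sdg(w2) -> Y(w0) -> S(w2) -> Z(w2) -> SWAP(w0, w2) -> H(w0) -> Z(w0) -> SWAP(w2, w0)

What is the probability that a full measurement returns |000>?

Outcome |000> occurs with probability 0.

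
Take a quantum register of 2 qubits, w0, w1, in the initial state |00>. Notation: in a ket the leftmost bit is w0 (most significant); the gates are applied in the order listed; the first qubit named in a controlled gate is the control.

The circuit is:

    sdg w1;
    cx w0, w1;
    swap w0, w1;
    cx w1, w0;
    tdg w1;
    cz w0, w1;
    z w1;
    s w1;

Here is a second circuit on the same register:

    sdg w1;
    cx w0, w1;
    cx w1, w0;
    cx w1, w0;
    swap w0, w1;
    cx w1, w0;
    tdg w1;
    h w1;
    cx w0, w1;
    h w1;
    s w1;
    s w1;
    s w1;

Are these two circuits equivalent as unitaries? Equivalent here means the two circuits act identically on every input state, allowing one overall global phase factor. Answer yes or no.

Yes, they are equivalent — the unitaries differ by at most a global phase.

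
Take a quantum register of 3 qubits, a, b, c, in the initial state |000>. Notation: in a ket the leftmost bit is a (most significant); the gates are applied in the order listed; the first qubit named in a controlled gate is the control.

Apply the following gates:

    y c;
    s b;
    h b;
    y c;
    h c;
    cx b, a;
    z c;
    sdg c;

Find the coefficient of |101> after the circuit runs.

The final state's coefficient on |101> equals 0.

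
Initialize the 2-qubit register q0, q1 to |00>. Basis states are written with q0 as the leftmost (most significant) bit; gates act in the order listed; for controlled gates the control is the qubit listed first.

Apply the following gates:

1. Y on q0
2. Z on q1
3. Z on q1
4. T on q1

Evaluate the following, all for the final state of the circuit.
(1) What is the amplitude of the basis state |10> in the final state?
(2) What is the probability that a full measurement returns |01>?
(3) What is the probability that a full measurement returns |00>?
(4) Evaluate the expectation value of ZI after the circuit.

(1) |10> carries amplitude I in the final state.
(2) Outcome |01> occurs with probability 0.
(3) A full measurement returns |00> with probability 0.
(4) The observable ZI averages to -1.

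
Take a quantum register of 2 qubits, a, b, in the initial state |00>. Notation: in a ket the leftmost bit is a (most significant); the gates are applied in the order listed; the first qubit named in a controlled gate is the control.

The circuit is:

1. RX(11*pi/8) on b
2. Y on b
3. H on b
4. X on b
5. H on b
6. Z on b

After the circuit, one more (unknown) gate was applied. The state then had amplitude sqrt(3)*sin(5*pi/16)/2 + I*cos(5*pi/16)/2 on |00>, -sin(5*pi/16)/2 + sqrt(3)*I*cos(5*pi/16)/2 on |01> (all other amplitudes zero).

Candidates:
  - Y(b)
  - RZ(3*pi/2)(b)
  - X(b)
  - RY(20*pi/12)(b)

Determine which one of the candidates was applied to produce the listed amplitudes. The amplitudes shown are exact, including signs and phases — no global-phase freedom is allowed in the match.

The applied gate was RY(20*pi/12)(b). Key observation: gates 3-6 undo each other exactly, leaving only the rest of the circuit to track.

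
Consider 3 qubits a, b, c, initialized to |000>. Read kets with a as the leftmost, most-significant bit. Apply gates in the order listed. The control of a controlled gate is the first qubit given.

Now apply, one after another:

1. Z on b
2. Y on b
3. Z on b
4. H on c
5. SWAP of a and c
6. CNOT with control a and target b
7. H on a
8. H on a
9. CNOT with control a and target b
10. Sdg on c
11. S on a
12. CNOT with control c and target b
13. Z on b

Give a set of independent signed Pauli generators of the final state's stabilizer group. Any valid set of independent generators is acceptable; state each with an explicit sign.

One valid set of independent stabilizer generators is +YII, -IZI, +IIZ (any independent generating set of the same group is equally correct).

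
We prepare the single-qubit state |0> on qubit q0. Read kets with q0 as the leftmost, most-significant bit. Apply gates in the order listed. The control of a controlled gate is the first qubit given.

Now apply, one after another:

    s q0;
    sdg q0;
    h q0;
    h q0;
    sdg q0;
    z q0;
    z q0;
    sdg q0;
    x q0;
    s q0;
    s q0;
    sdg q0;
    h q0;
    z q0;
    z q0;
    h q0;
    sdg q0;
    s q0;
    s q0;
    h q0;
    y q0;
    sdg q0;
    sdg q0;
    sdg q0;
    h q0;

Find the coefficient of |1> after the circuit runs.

The final state's coefficient on |1> equals -1/2 - I/2. Key observation: the block from step 13 through step 16 cancels to the identity and can be dropped.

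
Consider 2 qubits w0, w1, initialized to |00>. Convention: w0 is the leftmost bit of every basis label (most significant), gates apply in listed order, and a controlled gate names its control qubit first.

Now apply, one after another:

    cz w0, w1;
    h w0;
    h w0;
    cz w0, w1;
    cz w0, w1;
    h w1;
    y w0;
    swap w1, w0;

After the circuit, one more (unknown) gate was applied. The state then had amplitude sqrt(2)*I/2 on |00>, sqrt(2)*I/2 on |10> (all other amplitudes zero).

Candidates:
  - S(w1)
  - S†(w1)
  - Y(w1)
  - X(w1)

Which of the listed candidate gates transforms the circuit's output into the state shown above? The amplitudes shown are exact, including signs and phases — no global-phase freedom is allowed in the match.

The applied gate was X(w1). Key observation: steps 1-4 multiply out to the identity, so the circuit reduces to the remaining gates.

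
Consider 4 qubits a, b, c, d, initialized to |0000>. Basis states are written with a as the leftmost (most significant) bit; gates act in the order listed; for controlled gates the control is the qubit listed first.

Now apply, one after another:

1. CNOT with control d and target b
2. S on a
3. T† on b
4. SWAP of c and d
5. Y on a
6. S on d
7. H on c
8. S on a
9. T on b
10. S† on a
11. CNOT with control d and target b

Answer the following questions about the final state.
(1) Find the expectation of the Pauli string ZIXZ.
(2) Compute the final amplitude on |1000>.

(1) In the final state, ZIXZ has expectation -1.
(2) The final state's coefficient on |1000> equals sqrt(2)*I/2.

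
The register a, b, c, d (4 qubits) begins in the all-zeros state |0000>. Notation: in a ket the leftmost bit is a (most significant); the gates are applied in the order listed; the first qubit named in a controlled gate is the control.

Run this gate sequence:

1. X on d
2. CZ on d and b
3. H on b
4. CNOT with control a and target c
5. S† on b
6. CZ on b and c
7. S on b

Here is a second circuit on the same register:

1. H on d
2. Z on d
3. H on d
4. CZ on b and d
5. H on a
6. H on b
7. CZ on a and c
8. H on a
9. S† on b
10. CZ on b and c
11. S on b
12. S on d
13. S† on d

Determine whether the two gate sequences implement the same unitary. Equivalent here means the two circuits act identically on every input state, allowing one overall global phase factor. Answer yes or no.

No: there is an input state on which the two circuits produce genuinely different outputs (not merely differing by a phase).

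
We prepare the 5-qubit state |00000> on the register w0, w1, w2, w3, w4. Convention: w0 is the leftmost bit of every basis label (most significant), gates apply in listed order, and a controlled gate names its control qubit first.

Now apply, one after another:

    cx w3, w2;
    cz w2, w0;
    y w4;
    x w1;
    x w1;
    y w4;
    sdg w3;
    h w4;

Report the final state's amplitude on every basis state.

After the circuit, the state carries amplitude sqrt(2)/2 on |00000>, sqrt(2)/2 on |00001>, and 0 on every other basis state.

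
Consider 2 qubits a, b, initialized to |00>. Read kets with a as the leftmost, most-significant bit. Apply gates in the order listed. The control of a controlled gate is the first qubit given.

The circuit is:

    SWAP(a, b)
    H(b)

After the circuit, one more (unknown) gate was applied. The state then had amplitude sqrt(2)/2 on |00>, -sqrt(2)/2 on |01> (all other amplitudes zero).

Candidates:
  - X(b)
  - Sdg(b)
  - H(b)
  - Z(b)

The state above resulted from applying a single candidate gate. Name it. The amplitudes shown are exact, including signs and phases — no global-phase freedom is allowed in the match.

The unique candidate consistent with the amplitudes is Z(b).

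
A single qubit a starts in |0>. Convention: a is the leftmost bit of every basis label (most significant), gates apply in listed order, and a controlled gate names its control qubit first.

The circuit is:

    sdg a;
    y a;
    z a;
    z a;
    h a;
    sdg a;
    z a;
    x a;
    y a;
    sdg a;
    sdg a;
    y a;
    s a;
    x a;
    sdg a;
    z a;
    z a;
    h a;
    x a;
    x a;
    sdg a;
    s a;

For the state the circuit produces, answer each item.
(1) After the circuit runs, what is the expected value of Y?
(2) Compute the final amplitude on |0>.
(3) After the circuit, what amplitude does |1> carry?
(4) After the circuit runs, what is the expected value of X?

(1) In the final state, Y has expectation 1.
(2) The amplitude on |0> is -1/2 + I/2.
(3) The final state's coefficient on |1> equals -1/2 - I/2.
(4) The expectation value of X is 0.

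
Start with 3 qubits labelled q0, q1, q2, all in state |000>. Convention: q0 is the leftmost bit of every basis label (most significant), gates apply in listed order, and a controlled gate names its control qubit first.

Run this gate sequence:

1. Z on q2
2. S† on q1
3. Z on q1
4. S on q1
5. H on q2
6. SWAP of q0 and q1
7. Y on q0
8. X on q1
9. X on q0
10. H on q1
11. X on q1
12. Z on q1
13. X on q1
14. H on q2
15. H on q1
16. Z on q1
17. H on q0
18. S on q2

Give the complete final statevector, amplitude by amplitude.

After the circuit, the state carries amplitude -sqrt(2)*I/2 on |000>, -sqrt(2)*I/2 on |100>, and 0 on every other basis state.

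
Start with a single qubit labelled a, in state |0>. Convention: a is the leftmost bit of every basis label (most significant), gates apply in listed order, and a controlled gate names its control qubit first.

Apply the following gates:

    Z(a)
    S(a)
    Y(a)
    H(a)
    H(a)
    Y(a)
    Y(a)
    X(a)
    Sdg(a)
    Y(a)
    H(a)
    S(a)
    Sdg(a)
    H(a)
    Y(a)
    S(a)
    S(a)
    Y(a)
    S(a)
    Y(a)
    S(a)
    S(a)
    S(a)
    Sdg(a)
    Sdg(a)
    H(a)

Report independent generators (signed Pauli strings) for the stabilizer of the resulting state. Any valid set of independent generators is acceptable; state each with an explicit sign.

The stabilizer group can be generated by +X, among other valid generating sets.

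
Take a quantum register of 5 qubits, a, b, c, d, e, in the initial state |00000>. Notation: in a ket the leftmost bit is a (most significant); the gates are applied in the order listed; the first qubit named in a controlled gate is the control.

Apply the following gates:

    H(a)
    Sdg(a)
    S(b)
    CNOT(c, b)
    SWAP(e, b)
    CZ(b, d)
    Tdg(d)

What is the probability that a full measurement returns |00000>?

A full measurement returns |00000> with probability 1/2.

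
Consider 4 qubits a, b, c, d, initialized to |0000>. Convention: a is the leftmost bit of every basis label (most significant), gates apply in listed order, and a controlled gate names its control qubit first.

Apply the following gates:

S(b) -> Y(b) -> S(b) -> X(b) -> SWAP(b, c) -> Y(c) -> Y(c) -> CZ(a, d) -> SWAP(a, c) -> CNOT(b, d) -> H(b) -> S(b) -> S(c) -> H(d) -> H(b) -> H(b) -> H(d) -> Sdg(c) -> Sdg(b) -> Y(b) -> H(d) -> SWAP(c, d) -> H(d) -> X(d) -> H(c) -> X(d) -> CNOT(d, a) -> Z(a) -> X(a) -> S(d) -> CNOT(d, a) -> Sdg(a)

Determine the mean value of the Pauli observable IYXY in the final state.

The observable IYXY averages to 0.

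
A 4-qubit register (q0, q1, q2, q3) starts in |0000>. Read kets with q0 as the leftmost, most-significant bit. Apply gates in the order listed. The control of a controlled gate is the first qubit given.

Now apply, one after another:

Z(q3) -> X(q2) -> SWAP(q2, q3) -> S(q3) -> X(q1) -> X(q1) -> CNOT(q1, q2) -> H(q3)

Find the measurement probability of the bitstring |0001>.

Outcome |0001> occurs with probability 1/2.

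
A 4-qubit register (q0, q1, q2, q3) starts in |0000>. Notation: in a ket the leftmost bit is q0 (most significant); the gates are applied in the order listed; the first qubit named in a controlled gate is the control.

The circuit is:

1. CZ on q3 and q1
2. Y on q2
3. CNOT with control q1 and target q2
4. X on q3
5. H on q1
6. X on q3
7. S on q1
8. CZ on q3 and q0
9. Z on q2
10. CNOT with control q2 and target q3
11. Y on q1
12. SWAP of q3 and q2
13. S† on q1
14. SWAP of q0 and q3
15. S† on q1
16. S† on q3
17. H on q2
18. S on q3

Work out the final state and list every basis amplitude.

After the circuit, the state carries amplitude -I/2 on |1000>, I/2 on |1010>, -1/2 on |1100>, 1/2 on |1110>, and 0 on every other basis state.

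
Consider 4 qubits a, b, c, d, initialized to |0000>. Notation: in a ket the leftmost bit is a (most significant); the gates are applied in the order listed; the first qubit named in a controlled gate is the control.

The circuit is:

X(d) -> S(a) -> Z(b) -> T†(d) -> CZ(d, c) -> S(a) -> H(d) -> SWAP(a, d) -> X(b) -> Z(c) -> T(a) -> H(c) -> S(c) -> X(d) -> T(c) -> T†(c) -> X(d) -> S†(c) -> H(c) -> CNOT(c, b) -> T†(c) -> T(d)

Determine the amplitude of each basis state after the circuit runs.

The final amplitudes are -sqrt(2)*exp(3*I*pi/4)/2 on |0100>, -sqrt(2)/2 on |1100>, and 0 on every other basis state.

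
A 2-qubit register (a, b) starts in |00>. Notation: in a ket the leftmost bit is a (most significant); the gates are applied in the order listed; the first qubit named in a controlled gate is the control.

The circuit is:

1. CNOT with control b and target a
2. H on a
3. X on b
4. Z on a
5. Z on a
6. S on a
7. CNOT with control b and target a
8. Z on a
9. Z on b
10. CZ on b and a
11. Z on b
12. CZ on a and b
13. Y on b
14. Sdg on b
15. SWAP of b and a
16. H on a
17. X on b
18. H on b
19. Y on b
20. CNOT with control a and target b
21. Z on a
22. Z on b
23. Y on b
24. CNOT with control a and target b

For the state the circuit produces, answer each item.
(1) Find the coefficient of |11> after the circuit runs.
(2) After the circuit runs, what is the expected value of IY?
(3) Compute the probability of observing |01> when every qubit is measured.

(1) |11> carries amplitude sqrt(2)*(1 - I)/4 in the final state.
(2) The observable IY averages to -1.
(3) A full measurement returns |01> with probability 1/4.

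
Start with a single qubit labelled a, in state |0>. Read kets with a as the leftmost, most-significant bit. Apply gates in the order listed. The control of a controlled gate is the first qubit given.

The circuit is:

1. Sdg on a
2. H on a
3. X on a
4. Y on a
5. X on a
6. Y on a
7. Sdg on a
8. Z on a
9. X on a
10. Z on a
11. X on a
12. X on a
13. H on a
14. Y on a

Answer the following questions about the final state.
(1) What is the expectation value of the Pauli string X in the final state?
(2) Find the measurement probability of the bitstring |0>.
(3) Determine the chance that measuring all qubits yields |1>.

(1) The expectation value of X is 0.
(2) A full measurement returns |0> with probability 1/2.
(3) A full measurement returns |1> with probability 1/2.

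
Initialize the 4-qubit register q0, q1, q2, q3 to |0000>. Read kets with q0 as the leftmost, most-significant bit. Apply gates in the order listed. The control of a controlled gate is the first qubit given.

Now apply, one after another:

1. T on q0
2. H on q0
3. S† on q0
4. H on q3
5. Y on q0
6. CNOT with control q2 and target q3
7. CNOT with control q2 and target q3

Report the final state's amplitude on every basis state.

The final amplitudes are -1/2 on |0000>, -1/2 on |0001>, I/2 on |1000>, I/2 on |1001>, and 0 on every other basis state. Key observation: gates 6-7 undo each other exactly, leaving only the rest of the circuit to track.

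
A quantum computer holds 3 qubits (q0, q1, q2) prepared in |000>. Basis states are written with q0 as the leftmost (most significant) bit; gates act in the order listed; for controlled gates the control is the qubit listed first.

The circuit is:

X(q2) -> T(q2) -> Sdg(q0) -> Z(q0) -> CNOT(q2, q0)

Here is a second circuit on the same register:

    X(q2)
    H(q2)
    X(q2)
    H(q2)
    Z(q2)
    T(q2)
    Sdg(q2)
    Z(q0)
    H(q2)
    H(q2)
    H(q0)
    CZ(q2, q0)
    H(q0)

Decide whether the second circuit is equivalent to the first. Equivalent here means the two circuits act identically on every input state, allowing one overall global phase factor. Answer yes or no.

No — the two circuits implement different unitaries, even allowing a global phase.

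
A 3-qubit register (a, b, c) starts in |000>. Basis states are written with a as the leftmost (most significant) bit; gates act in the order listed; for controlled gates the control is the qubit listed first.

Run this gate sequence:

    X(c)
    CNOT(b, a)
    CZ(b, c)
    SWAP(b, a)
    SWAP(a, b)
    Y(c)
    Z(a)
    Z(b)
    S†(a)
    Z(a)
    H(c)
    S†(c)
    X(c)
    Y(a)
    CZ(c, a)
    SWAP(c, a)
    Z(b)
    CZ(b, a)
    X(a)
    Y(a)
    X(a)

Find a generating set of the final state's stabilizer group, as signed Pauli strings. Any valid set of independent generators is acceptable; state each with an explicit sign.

The final state is stabilized by the group generated by -YII, +IZI, -IIZ; other independent generating sets are equally valid.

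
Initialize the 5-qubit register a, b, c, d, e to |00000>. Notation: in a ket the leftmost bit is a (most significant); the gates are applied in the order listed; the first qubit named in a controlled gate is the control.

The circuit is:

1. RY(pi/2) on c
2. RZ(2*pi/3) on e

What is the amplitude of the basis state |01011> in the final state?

The amplitude on |01011> is 0.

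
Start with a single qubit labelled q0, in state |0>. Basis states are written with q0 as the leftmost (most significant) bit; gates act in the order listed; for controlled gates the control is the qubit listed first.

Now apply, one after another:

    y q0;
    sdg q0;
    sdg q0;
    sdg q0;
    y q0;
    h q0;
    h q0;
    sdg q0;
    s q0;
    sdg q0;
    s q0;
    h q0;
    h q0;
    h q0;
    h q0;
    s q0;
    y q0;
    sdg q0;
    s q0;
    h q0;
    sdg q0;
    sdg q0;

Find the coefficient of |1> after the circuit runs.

The final state's coefficient on |1> equals -sqrt(2)/2.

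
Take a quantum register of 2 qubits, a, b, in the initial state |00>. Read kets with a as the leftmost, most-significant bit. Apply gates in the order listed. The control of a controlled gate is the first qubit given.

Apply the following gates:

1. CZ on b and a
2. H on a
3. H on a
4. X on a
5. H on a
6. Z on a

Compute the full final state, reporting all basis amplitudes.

After the circuit, the state carries amplitude sqrt(2)/2 on |00>, 0 on |01>, sqrt(2)/2 on |10>, 0 on |11>. Key observation: the block from step 3 through step 6 cancels to the identity and can be dropped.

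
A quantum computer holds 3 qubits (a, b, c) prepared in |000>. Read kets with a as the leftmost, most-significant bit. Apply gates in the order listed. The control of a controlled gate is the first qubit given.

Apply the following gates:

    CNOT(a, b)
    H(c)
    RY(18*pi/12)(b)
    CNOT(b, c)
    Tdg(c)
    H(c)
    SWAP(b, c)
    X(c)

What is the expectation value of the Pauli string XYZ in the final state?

The expectation value of XYZ is 0.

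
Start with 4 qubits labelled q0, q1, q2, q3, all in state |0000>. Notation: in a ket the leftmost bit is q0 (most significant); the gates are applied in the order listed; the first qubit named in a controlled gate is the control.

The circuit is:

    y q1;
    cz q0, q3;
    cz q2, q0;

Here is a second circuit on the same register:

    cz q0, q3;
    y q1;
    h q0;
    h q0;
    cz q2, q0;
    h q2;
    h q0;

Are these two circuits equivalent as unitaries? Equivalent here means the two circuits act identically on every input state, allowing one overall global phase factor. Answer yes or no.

No — the two circuits implement different unitaries, even allowing a global phase.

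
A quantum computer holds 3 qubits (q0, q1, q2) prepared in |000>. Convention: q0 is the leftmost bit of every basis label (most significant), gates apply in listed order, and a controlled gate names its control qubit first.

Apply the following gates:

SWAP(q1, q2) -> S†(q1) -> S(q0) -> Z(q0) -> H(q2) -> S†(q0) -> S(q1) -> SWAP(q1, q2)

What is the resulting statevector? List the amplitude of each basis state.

The final amplitudes are sqrt(2)/2 on |000>, sqrt(2)/2 on |010>, and 0 on every other basis state.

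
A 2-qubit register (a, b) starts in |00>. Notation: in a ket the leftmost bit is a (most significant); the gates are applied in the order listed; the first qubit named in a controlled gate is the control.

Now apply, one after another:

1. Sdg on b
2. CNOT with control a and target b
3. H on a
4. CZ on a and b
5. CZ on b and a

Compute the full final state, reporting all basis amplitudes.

After the circuit, the state carries amplitude sqrt(2)/2 on |00>, 0 on |01>, sqrt(2)/2 on |10>, 0 on |11>.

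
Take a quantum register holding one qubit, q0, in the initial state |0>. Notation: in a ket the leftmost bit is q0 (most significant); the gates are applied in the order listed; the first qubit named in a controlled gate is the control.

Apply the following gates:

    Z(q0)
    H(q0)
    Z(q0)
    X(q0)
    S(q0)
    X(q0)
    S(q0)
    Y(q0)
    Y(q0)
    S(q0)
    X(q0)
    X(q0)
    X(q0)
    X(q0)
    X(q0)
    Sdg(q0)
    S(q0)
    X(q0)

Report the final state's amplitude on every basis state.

After the circuit, the state carries amplitude sqrt(2)*I/2 on |0>, sqrt(2)/2 on |1>.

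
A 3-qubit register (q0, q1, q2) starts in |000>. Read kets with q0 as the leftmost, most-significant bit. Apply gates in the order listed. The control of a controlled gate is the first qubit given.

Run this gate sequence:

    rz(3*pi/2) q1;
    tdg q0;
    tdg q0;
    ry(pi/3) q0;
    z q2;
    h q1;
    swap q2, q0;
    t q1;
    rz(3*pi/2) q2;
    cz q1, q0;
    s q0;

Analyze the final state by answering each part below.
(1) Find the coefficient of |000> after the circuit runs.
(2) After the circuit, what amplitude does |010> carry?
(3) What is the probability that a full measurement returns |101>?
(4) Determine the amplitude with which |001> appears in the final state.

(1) The final state's coefficient on |000> equals sqrt(6)*I/4.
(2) The amplitude on |010> is sqrt(6)*exp(3*I*pi/4)/4.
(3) A full measurement returns |101> with probability 0.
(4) The amplitude on |001> is sqrt(2)/4.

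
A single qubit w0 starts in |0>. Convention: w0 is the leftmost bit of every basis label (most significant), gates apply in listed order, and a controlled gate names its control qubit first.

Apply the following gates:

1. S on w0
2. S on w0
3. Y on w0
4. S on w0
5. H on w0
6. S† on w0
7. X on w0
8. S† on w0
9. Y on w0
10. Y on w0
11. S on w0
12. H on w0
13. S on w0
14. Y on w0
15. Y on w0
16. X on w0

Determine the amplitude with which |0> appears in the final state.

The final state's coefficient on |0> equals 1/2 + I/2.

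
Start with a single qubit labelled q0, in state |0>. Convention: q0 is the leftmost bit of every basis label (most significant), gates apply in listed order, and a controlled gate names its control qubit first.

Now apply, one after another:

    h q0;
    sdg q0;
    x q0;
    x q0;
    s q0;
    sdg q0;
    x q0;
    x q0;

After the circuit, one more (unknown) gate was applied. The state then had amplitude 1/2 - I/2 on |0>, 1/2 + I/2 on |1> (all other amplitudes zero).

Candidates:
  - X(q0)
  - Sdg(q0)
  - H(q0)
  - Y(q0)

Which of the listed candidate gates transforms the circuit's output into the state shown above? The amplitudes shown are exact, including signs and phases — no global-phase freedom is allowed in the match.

It was H(q0) that produced the state shown.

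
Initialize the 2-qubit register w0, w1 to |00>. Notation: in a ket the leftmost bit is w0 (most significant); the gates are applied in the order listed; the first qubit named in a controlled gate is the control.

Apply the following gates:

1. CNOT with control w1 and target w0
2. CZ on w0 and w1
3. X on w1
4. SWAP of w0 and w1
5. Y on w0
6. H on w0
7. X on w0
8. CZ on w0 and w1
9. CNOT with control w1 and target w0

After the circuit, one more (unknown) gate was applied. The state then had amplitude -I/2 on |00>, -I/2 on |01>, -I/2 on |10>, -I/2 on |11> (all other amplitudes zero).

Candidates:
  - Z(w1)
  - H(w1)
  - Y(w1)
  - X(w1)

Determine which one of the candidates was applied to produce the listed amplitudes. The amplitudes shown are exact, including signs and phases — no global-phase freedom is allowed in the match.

The unique candidate consistent with the amplitudes is H(w1).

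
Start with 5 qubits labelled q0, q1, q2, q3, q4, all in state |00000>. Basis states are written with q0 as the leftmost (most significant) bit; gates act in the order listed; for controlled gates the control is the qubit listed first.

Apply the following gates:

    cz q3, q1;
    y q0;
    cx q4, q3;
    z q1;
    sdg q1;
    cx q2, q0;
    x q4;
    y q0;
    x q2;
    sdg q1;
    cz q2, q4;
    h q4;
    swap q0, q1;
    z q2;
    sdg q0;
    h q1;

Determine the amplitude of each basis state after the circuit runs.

The resulting statevector has amplitude 1/2 on |00100>, -1/2 on |00101>, 1/2 on |01100>, -1/2 on |01101>, and 0 on every other basis state.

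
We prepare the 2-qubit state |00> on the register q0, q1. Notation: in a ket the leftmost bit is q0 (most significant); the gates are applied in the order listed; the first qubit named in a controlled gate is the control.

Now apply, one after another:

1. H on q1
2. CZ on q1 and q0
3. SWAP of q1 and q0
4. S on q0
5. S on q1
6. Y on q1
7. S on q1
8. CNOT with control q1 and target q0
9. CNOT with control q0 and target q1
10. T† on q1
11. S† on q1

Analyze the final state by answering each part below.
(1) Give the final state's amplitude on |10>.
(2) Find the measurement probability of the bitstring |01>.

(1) The amplitude on |10> is -sqrt(2)/2.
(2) Outcome |01> occurs with probability 1/2.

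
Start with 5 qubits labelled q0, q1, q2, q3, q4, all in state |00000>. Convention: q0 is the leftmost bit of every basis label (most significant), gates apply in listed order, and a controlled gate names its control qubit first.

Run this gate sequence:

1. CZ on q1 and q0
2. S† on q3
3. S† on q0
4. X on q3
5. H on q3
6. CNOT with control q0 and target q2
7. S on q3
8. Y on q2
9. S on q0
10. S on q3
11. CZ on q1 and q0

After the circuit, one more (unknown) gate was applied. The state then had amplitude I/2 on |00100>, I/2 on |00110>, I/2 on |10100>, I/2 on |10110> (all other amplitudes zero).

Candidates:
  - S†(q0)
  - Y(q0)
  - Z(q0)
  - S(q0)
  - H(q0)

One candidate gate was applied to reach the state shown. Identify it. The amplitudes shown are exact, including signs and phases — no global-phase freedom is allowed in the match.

The unique candidate consistent with the amplitudes is H(q0).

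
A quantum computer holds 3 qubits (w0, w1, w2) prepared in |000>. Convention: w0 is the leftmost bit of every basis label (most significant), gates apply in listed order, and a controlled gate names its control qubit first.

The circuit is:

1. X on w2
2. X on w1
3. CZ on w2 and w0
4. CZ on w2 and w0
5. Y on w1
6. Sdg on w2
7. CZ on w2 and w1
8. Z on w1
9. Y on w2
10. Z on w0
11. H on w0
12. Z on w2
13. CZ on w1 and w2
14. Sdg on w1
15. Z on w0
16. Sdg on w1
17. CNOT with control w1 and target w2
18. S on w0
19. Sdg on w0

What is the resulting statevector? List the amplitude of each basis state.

The resulting statevector has amplitude sqrt(2)*I/2 on |000>, -sqrt(2)*I/2 on |100>, and 0 on every other basis state. Key observation: gates 3-4 undo each other exactly, leaving only the rest of the circuit to track.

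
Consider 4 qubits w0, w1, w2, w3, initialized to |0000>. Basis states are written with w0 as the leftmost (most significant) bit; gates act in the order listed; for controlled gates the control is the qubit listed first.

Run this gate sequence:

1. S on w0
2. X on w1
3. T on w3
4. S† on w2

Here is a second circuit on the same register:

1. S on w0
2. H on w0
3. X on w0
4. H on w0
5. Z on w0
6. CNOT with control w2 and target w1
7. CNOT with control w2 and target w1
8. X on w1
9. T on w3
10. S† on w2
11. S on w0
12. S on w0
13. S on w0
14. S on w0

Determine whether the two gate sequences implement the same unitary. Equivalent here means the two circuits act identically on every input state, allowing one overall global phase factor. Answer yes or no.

Yes, they are equivalent — the unitaries differ by at most a global phase.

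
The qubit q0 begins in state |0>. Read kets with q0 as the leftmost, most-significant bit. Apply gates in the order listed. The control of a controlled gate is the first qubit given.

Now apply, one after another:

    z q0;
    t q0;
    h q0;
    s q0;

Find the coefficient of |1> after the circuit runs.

The amplitude on |1> is sqrt(2)*I/2.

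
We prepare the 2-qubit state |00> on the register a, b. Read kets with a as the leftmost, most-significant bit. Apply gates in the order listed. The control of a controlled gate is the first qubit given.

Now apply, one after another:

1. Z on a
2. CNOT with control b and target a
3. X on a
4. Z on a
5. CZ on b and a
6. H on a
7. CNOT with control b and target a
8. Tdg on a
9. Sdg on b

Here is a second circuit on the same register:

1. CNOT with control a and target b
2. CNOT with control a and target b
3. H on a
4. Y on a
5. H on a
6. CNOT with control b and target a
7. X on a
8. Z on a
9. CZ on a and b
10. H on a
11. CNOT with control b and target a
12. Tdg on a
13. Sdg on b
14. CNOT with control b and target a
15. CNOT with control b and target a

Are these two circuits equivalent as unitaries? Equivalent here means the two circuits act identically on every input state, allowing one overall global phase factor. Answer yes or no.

No — the two circuits implement different unitaries, even allowing a global phase.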